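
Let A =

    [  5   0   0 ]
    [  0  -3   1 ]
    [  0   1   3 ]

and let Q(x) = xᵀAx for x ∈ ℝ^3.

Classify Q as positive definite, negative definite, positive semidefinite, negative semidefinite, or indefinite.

indefinite

Row-reducing A symmetrically gives the diagonal entries 5, -3, 10/3.
So there are 2 positive, 1 negative pivots.
Hence Q is indefinite.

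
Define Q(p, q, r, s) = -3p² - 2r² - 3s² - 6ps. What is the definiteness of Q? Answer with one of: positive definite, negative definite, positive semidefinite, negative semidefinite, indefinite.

The associated matrix is A = [[-3, 0, 0, -3], [0, 0, 0, 0], [0, 0, -2, 0], [-3, 0, 0, -3]].
Applying the same elementary operations to the rows and columns of A produces a congruent diagonal matrix with entries -3, 0, -2, 0.
Counting signs: 2 negative, 2 zero.
Hence Q is negative semidefinite.

negative semidefinite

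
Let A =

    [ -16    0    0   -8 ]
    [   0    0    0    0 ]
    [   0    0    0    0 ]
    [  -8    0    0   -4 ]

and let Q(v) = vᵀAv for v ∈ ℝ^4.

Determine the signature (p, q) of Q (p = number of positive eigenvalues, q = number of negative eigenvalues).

(0, 1)

Symmetric row and column elimination reduces A to a congruent diagonal form with pivots -16, 0, 0, 0.
So there are 1 negative, 3 zero pivots.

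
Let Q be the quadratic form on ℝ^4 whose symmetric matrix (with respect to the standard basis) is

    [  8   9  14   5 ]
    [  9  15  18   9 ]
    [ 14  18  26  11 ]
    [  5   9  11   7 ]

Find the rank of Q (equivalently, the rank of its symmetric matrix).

4

Applying the same elementary operations to the rows and columns of A produces a congruent diagonal matrix with entries 8, 39/8, 6/13, 1/2.
That gives 4 positive pivots.
The rank is the number of nonzero pivots: 4.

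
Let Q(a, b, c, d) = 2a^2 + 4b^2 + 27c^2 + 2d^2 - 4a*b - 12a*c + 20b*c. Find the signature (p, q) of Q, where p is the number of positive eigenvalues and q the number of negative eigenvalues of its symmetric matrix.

Write A = [[2, -2, -6, 0], [-2, 4, 10, 0], [-6, 10, 27, 0], [0, 0, 0, 2]].
Symmetric row and column elimination reduces A to a congruent diagonal form with pivots 2, 2, 1, 2.
That gives 4 positive pivots.

(4, 0)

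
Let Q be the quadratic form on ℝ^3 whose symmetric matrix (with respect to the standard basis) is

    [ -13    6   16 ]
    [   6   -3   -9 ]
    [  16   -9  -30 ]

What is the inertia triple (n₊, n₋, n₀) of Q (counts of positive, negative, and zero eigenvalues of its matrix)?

Congruent diagonalization of A (simultaneous row and column reduction) yields pivots -13, -3/13, 1.
So there are 1 positive, 2 negative pivots.

(1, 2, 0)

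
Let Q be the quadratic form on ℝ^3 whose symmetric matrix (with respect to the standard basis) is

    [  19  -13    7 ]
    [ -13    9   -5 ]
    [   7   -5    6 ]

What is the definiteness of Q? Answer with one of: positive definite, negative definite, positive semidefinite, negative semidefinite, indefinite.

Applying the same elementary operations to the rows and columns of A produces a congruent diagonal matrix with entries 19, 2/19, 3.
That gives 3 positive pivots.
Hence Q is positive definite.

positive definite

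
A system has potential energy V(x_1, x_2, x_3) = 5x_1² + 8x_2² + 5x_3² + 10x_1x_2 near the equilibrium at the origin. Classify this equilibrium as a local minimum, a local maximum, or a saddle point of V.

local minimum

The Hessian at the origin is H = [[10, 10, 0], [10, 16, 0], [0, 0, 10]].
Row-reducing H symmetrically gives the diagonal entries 10, 6, 10.
That gives 3 positive pivots.
H is positive definite, so the origin is a strict local minimum.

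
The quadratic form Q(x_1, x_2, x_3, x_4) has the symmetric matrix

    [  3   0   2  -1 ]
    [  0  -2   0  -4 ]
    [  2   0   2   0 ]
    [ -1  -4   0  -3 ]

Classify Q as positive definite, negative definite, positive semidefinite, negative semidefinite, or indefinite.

indefinite

Applying the same elementary operations to the rows and columns of A produces a congruent diagonal matrix with entries 3, -2, 2/3, 4.
Counting signs: 3 positive, 1 negative.
Hence Q is indefinite.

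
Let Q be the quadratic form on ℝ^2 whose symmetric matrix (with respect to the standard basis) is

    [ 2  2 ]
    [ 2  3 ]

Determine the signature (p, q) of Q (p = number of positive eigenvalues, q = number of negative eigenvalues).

(2, 0)

An LDLᵀ factorisation of A has diagonal entries 2, 1.
So there are 2 positive pivots.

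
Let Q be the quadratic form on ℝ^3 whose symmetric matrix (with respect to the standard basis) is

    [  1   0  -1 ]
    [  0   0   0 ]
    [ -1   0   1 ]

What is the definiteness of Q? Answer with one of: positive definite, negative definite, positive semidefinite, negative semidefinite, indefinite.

Row-reducing A symmetrically gives the diagonal entries 1, 0, 0.
So there are 1 positive, 2 zero pivots.
Hence Q is positive semidefinite.

positive semidefinite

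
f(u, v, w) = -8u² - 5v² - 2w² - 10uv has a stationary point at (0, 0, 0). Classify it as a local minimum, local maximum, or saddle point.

The Hessian at the origin is H = [[-16, -10, 0], [-10, -10, 0], [0, 0, -4]].
An LDLᵀ factorisation of H has diagonal entries -16, -15/4, -4.
So there are 3 negative pivots.
H is negative definite, so the origin is a strict local maximum.

local maximum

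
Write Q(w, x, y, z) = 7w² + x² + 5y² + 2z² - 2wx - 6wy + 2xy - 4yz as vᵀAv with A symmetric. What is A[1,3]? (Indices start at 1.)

-3

The coefficient of w·y in Q is -6. For a symmetric A this equals A[1,3] + A[3,1] = 2·A[1,3].
So A[1,3] = -6/2 = -3.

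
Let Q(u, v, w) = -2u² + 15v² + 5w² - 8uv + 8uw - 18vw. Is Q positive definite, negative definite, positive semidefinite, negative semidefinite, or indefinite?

indefinite

The symmetric matrix is A = [[-2, -4, 4], [-4, 15, -9], [4, -9, 5]].
Row-reducing A symmetrically gives the diagonal entries -2, 23, 10/23.
Counting signs: 2 positive, 1 negative.
Hence Q is indefinite.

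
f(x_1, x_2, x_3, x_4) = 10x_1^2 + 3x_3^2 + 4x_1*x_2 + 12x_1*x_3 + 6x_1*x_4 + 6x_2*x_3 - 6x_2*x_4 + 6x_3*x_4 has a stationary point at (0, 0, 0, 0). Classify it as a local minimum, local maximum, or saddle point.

saddle point

The Hessian at the origin is H = [[20, 4, 12, 6], [4, 0, 6, -6], [12, 6, 6, 6], [6, -6, 6, 0]].
Symmetric row and column elimination reduces H to a congruent diagonal form with pivots 20, -4/5, 15, 3.
That gives 3 positive, 1 negative pivots.
H is indefinite, so the origin is a saddle point.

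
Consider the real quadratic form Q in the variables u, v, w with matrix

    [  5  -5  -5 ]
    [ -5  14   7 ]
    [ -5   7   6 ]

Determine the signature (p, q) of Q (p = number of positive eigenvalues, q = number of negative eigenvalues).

(3, 0)

An LDLᵀ factorisation of A has diagonal entries 5, 9, 5/9.
Counting signs: 3 positive.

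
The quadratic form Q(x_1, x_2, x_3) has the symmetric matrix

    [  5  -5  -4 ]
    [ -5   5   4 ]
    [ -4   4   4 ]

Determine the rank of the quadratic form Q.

2

Congruent diagonalization of A (simultaneous row and column reduction) yields pivots 5, 0, 4/5.
So there are 2 positive, 1 zero pivots.
The rank is the number of nonzero pivots: 2.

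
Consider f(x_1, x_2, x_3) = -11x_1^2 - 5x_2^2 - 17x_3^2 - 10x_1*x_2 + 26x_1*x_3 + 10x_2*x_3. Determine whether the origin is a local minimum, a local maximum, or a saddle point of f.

local maximum

The Hessian at the origin is H = [[-22, -10, 26], [-10, -10, 10], [26, 10, -34]].
Row-reducing H symmetrically gives the diagonal entries -22, -60/11, -8/3.
Counting signs: 3 negative.
H is negative definite, so the origin is a strict local maximum.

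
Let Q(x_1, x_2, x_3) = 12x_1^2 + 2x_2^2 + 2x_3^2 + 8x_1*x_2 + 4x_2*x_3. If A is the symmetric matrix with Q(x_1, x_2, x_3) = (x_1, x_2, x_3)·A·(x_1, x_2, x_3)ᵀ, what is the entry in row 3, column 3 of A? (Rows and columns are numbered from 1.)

2

The coefficient of x_3^2 in Q is 2, and that is exactly A[3,3].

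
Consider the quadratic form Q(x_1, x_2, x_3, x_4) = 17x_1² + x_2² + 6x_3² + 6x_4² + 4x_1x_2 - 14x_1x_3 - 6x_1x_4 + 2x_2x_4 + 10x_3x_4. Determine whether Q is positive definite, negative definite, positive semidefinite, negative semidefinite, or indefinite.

positive definite

The symmetric matrix of Q is A = [[17, 2, -7, -3], [2, 1, 0, 1], [-7, 0, 6, 5], [-3, 1, 5, 6]].
Leading principal minors: Δ_1 = 17, Δ_2 = 13, Δ_3 = 29, Δ_4 = 20.
All leading principal minors are positive, so by Sylvester's criterion Q is positive definite.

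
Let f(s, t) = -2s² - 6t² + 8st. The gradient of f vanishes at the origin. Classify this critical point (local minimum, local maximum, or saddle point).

saddle point

The Hessian at the origin is H = [[-4, 8], [8, -12]].
det H = -4·-12 − (8)² = -16 < 0, so H is indefinite.
Therefore the origin is a saddle point.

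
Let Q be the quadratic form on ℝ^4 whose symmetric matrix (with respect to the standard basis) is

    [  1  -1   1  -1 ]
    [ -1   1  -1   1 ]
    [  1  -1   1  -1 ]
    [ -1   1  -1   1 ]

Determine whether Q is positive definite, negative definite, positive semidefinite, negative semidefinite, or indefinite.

positive semidefinite

Row-reducing A symmetrically gives the diagonal entries 1, 0, 0, 0.
That gives 1 positive, 3 zero pivots.
Hence Q is positive semidefinite.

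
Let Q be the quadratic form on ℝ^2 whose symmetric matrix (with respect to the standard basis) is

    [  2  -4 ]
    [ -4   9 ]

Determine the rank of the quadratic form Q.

2

Congruent diagonalization of A (simultaneous row and column reduction) yields pivots 2, 1.
Counting signs: 2 positive.
The rank is the number of nonzero pivots: 2.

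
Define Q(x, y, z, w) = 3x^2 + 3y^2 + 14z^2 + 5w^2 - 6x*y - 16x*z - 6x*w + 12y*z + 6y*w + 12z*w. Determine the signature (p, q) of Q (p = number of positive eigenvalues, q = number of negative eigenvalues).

(3, 1)

The symmetric matrix is A = [[3, -3, -8, -3], [-3, 3, 6, 3], [-8, 6, 14, 6], [-3, 3, 6, 5]].
By Sylvester's law of inertia any congruent diagonalization of A has 3 positive, 1 negative and 0 zero entries.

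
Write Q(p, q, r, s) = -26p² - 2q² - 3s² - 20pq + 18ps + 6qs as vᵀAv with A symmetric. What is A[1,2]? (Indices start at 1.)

The coefficient of p·q in Q is -20. For a symmetric A this equals A[1,2] + A[2,1] = 2·A[1,2].
So A[1,2] = -20/2 = -10.

-10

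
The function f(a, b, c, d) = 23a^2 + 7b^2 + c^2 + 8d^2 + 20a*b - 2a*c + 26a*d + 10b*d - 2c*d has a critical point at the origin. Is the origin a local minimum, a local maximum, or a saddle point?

The Hessian at the origin is H = [[46, 20, -2, 26], [20, 14, 0, 10], [-2, 0, 2, -2], [26, 10, -2, 16]].
Row-reducing H symmetrically gives the diagonal entries 46, 122/23, 108/61, 20/27.
Counting signs: 4 positive.
H is positive definite, so the origin is a strict local minimum.

local minimum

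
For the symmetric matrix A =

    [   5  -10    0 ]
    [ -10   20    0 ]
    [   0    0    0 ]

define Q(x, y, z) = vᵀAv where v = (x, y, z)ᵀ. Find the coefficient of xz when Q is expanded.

The coefficient of xz is A[1,3] + A[3,1] = 2·0 = 0.

0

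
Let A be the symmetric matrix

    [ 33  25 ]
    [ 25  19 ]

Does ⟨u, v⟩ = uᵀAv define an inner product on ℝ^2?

Row-reducing A symmetrically gives the diagonal entries 33, 2/33.
So there are 2 positive pivots.
Hence Q is positive definite.
⟨·,·⟩ is an inner product exactly when A is positive definite.

yes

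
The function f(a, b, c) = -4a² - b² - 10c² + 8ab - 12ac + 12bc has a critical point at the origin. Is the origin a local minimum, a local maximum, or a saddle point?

The Hessian at the origin is H = [[-8, 8, -12], [8, -2, 12], [-12, 12, -20]].
Row-reducing H symmetrically gives the diagonal entries -8, 6, -2.
Counting signs: 1 positive, 2 negative.
H is indefinite, so the origin is a saddle point.

saddle point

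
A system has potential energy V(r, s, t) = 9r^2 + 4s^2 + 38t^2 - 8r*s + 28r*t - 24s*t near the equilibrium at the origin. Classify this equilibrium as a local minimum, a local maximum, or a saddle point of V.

local minimum

The Hessian at the origin is H = [[18, -8, 28], [-8, 8, -24], [28, -24, 76]].
Row-reducing H symmetrically gives the diagonal entries 18, 40/9, 12/5.
That gives 3 positive pivots.
H is positive definite, so the origin is a strict local minimum.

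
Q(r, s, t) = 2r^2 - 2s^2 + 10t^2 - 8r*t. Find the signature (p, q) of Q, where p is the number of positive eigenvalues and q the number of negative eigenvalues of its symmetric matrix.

(2, 1)

Write A = [[2, 0, -4], [0, -2, 0], [-4, 0, 10]].
Row-reducing A symmetrically gives the diagonal entries 2, -2, 2.
So there are 2 positive, 1 negative pivots.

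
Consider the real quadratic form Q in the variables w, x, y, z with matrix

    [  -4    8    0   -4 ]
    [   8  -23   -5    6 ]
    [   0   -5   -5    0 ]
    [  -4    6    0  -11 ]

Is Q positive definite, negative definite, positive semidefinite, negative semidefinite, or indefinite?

negative definite

Congruent diagonalization of A (simultaneous row and column reduction) yields pivots -4, -7, -10/7, -5.
Counting signs: 4 negative.
Hence Q is negative definite.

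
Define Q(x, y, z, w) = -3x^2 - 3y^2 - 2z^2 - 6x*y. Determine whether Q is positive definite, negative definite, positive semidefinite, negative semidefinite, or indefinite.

Write A = [[-3, -3, 0, 0], [-3, -3, 0, 0], [0, 0, -2, 0], [0, 0, 0, 0]].
Row-reducing A symmetrically gives the diagonal entries -3, 0, -2, 0.
So there are 2 negative, 2 zero pivots.
Hence Q is negative semidefinite.

negative semidefinite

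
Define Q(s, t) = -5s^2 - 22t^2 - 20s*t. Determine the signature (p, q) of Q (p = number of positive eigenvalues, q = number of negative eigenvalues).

(0, 2)

The associated matrix is A = [[-5, -10], [-10, -22]].
Applying the same elementary operations to the rows and columns of A produces a congruent diagonal matrix with entries -5, -2.
Counting signs: 2 negative.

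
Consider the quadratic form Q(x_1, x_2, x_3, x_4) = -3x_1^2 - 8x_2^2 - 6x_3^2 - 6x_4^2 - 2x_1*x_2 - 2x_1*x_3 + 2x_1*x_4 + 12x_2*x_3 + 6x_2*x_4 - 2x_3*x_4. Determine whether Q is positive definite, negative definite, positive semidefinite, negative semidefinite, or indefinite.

negative definite

Write A = [[-3, -1, -1, 1], [-1, -8, 6, 3], [-1, 6, -6, -1], [1, 3, -1, -6]].
Congruent diagonalization of A (simultaneous row and column reduction) yields pivots -3, -23/3, -10/23, -3.
So there are 4 negative pivots.
Hence Q is negative definite.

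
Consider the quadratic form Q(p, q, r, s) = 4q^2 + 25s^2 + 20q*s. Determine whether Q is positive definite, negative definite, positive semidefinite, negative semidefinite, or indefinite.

The symmetric matrix is A = [[0, 0, 0, 0], [0, 4, 0, 10], [0, 0, 0, 0], [0, 10, 0, 25]].
Row-reducing A symmetrically gives the diagonal entries 0, 4, 0, 0.
Counting signs: 1 positive, 3 zero.
Hence Q is positive semidefinite.

positive semidefinite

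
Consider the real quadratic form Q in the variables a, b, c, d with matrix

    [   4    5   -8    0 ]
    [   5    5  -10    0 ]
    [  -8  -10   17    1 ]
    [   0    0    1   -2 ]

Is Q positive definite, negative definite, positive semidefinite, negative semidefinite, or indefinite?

indefinite

An LDLᵀ factorisation of A has diagonal entries 4, -5/4, 1, -3.
So there are 2 positive, 2 negative pivots.
Hence Q is indefinite.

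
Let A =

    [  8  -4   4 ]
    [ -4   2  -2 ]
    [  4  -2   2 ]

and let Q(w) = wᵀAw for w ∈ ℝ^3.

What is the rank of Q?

1

Congruent diagonalization of A (simultaneous row and column reduction) yields pivots 8, 0, 0.
That gives 1 positive, 2 zero pivots.
The rank is the number of nonzero pivots: 1.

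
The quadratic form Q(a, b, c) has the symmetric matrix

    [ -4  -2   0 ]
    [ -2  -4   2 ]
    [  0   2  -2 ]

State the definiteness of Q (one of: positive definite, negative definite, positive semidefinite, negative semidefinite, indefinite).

negative definite

Leading principal minors: Δ_1 = -4, Δ_2 = 12, Δ_3 = -8.
The signs alternate starting with Δ_1 < 0, so by Sylvester's criterion Q is negative definite.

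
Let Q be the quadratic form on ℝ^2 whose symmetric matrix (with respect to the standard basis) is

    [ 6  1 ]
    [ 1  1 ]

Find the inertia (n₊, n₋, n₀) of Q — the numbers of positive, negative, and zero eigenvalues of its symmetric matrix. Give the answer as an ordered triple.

(2, 0, 0)

Applying the same elementary operations to the rows and columns of A produces a congruent diagonal matrix with entries 6, 5/6.
So there are 2 positive pivots.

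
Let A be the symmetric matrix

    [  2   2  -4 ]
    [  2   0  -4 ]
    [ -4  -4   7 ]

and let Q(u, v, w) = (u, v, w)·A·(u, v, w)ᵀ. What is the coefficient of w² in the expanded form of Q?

The coefficient of w² is the diagonal entry A[3,3] = 7.

7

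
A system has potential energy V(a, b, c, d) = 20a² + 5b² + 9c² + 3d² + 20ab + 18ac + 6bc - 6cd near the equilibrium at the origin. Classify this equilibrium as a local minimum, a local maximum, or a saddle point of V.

The Hessian at the origin is H = [[40, 20, 18, 0], [20, 10, 6, 0], [18, 6, 18, -6], [0, 0, -6, 6]].
H is indefinite, so the origin is a saddle point.

saddle point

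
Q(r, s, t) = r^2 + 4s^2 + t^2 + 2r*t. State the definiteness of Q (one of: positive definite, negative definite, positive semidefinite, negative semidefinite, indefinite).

positive semidefinite

The associated matrix is A = [[1, 0, 1], [0, 4, 0], [1, 0, 1]].
Row-reducing A symmetrically gives the diagonal entries 1, 4, 0.
So there are 2 positive, 1 zero pivots.
Hence Q is positive semidefinite.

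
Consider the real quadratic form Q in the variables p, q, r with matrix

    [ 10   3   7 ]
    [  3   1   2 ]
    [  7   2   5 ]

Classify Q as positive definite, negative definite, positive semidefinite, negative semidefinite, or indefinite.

positive semidefinite

Congruent diagonalization of A (simultaneous row and column reduction) yields pivots 10, 1/10, 0.
That gives 2 positive, 1 zero pivots.
Hence Q is positive semidefinite.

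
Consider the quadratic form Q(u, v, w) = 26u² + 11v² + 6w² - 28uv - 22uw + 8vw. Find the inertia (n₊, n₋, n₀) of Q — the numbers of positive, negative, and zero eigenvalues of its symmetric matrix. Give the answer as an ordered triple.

The associated matrix is A = [[26, -14, -11], [-14, 11, 4], [-11, 4, 6]].
Row-reducing A symmetrically gives the diagonal entries 26, 45/13, 5/18.
That gives 3 positive pivots.

(3, 0, 0)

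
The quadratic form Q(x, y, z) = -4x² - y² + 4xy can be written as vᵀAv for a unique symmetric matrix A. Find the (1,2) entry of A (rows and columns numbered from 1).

The coefficient of x·y in Q is 4. For a symmetric A this equals A[1,2] + A[2,1] = 2·A[1,2].
So A[1,2] = 4/2 = 2.

2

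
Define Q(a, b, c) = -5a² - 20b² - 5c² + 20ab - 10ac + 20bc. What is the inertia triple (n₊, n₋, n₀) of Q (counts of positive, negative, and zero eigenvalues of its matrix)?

Write A = [[-5, 10, -5], [10, -20, 10], [-5, 10, -5]].
Row-reducing A symmetrically gives the diagonal entries -5, 0, 0.
That gives 1 negative, 2 zero pivots.

(0, 1, 2)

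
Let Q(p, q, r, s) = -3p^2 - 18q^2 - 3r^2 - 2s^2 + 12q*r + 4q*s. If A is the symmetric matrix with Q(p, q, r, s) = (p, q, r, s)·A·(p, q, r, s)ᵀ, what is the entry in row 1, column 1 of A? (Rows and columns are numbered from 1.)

The coefficient of p^2 in Q is -3, and that is exactly A[1,1].

-3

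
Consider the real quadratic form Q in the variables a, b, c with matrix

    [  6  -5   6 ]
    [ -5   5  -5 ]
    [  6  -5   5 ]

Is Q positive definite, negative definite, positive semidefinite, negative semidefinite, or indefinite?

Congruent diagonalization of A (simultaneous row and column reduction) yields pivots 6, 5/6, -1.
So there are 2 positive, 1 negative pivots.
Hence Q is indefinite.

indefinite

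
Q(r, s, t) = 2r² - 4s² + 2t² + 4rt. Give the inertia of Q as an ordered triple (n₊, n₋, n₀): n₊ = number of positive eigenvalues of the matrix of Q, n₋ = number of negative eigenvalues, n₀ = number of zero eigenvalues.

The associated matrix is A = [[2, 0, 2], [0, -4, 0], [2, 0, 2]].
Congruent diagonalization of A (simultaneous row and column reduction) yields pivots 2, -4, 0.
Counting signs: 1 positive, 1 negative, 1 zero.

(1, 1, 1)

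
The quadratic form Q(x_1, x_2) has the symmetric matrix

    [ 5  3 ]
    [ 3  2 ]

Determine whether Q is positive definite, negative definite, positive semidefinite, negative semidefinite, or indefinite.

Congruent diagonalization of A (simultaneous row and column reduction) yields pivots 5, 1/5.
So there are 2 positive pivots.
Hence Q is positive definite.

positive definite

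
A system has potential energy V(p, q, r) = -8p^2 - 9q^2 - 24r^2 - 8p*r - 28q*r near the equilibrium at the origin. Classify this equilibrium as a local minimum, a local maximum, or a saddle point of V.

local maximum

The Hessian at the origin is H = [[-16, 0, -8], [0, -18, -28], [-8, -28, -48]].
Symmetric row and column elimination reduces H to a congruent diagonal form with pivots -16, -18, -4/9.
So there are 3 negative pivots.
H is negative definite, so the origin is a strict local maximum.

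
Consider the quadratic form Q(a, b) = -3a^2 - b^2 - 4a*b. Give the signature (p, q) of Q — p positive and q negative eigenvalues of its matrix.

(1, 1)

Write A = [[-3, -2], [-2, -1]].
An LDLᵀ factorisation of A has diagonal entries -3, 1/3.
That gives 1 positive, 1 negative pivots.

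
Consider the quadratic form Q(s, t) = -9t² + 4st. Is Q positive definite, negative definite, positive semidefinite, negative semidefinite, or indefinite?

indefinite

The symmetric matrix of Q is [[0, 2], [2, -9]].
For the 2×2 matrix [[0, 2], [2, -9]]: det = 0·-9 − (2)² = -4, trace = -9.
det < 0 so the eigenvalues have opposite signs; the form is indefinite.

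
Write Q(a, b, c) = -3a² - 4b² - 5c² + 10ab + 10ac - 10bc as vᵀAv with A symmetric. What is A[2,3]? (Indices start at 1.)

The coefficient of b·c in Q is -10. For a symmetric A this equals A[2,3] + A[3,2] = 2·A[2,3].
So A[2,3] = -10/2 = -5.

-5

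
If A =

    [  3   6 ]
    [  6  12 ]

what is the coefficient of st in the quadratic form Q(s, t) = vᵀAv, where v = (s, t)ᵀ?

The coefficient of st is A[1,2] + A[2,1] = 2·6 = 12.

12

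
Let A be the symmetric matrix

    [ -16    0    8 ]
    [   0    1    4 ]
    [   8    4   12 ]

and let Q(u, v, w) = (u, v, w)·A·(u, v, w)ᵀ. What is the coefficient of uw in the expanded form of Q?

16

The coefficient of uw is A[1,3] + A[3,1] = 2·8 = 16.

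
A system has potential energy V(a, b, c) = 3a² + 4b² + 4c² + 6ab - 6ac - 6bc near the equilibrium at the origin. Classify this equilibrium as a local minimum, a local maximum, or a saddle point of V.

local minimum

The Hessian at the origin is H = [[6, 6, -6], [6, 8, -6], [-6, -6, 8]].
Row-reducing H symmetrically gives the diagonal entries 6, 2, 2.
That gives 3 positive pivots.
H is positive definite, so the origin is a strict local minimum.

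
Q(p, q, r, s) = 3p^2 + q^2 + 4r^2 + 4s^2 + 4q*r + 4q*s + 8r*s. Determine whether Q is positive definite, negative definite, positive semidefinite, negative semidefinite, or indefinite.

positive semidefinite

Write A = [[3, 0, 0, 0], [0, 1, 2, 2], [0, 2, 4, 4], [0, 2, 4, 4]].
Symmetric row and column elimination reduces A to a congruent diagonal form with pivots 3, 1, 0, 0.
Counting signs: 2 positive, 2 zero.
Hence Q is positive semidefinite.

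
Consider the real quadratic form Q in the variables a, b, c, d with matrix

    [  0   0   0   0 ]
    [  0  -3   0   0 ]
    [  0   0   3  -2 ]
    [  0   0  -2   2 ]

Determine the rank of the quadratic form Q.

3

Symmetric row and column elimination reduces A to a congruent diagonal form with pivots 0, -3, 3, 2/3.
That gives 2 positive, 1 negative, 1 zero pivots.
The rank is the number of nonzero pivots: 3.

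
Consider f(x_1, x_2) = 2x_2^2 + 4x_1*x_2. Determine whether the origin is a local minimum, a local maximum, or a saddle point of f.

The Hessian at the origin is H = [[0, 4], [4, 4]].
det H = 0·4 − (4)² = -16 < 0, so H is indefinite.
Therefore the origin is a saddle point.

saddle point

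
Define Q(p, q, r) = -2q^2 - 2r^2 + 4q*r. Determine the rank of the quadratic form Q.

1

The symmetric matrix is A = [[0, 0, 0], [0, -2, 2], [0, 2, -2]].
Congruent diagonalization of A (simultaneous row and column reduction) yields pivots 0, -2, 0.
So there are 1 negative, 2 zero pivots.
The rank is the number of nonzero pivots: 1.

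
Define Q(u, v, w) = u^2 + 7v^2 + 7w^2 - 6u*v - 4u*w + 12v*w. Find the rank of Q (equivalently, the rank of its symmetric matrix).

3

Write A = [[1, -3, -2], [-3, 7, 6], [-2, 6, 7]].
Row-reducing A symmetrically gives the diagonal entries 1, -2, 3.
Counting signs: 2 positive, 1 negative.
The rank is the number of nonzero pivots: 3.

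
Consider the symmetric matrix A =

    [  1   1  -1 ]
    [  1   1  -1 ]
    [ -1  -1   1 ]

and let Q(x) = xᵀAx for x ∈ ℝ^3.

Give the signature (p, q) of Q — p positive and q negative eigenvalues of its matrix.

Applying the same elementary operations to the rows and columns of A produces a congruent diagonal matrix with entries 1, 0, 0.
So there are 1 positive, 2 zero pivots.

(1, 0)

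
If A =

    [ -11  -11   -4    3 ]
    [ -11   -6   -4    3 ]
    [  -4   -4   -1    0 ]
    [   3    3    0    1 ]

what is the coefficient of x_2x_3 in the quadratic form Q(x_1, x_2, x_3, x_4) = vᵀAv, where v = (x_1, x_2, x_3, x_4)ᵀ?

-8

The coefficient of x_2x_3 is A[2,3] + A[3,2] = 2·(-4) = -8.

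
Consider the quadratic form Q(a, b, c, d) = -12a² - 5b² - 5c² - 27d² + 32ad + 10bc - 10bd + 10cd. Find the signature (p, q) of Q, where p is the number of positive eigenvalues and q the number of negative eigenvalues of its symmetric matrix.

Write A = [[-12, 0, 0, 16], [0, -5, 5, -5], [0, 5, -5, 5], [16, -5, 5, -27]].
Congruent diagonalization of A (simultaneous row and column reduction) yields pivots -12, -5, 0, -2/3.
That gives 3 negative, 1 zero pivots.

(0, 3)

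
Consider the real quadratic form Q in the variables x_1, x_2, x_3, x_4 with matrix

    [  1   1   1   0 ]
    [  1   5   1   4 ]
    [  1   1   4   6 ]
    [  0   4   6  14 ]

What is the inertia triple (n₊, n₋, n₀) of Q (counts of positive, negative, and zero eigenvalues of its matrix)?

(3, 1, 0)

Congruent diagonalization of A (simultaneous row and column reduction) yields pivots 1, 4, 3, -2.
That gives 3 positive, 1 negative pivots.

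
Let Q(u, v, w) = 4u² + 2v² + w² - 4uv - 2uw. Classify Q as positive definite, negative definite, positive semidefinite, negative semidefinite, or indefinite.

positive definite

The symmetric matrix of Q is A = [[4, -2, -1], [-2, 2, 0], [-1, 0, 1]].
Leading principal minors: Δ_1 = 4, Δ_2 = 4, Δ_3 = 2.
All leading principal minors are positive, so by Sylvester's criterion Q is positive definite.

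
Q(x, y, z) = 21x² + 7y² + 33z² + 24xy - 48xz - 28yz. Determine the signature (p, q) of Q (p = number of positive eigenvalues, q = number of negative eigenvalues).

The associated matrix is A = [[21, 12, -24], [12, 7, -14], [-24, -14, 33]].
Symmetric row and column elimination reduces A to a congruent diagonal form with pivots 21, 1/7, 5.
Counting signs: 3 positive.

(3, 0)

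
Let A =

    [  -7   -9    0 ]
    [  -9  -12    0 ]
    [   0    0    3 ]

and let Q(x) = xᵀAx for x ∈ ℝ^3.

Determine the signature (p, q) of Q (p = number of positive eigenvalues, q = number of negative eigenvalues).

Row-reducing A symmetrically gives the diagonal entries -7, -3/7, 3.
That gives 1 positive, 2 negative pivots.

(1, 2)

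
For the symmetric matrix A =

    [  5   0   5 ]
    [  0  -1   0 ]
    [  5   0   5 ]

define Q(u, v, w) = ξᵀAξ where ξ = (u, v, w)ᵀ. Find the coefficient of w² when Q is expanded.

5

The coefficient of w² is the diagonal entry A[3,3] = 5.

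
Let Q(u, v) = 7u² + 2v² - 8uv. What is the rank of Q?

The associated matrix is A = [[7, -4], [-4, 2]].
Congruent diagonalization of A (simultaneous row and column reduction) yields pivots 7, -2/7.
Counting signs: 1 positive, 1 negative.
The rank is the number of nonzero pivots: 2.

2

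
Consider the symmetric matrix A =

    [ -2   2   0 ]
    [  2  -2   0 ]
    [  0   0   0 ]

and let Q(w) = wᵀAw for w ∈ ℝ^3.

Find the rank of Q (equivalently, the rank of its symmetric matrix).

Symmetric row and column elimination reduces A to a congruent diagonal form with pivots -2, 0, 0.
Counting signs: 1 negative, 2 zero.
The rank is the number of nonzero pivots: 1.

1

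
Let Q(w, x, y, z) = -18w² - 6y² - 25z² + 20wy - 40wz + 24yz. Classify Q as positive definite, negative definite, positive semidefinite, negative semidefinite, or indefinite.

negative semidefinite

Write A = [[-18, 0, 10, -20], [0, 0, 0, 0], [10, 0, -6, 12], [-20, 0, 12, -25]].
Congruent diagonalization of A (simultaneous row and column reduction) yields pivots -18, 0, -4/9, -1.
That gives 3 negative, 1 zero pivots.
Hence Q is negative semidefinite.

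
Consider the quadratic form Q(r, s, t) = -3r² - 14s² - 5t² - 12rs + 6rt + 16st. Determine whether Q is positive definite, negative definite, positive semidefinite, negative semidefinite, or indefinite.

The associated matrix is A = [[-3, -6, 3], [-6, -14, 8], [3, 8, -5]].
Congruent diagonalization of A (simultaneous row and column reduction) yields pivots -3, -2, 0.
Counting signs: 2 negative, 1 zero.
Hence Q is negative semidefinite.

negative semidefinite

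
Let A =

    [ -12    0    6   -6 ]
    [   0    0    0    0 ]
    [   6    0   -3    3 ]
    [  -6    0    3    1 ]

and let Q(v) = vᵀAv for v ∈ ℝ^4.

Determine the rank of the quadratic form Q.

Applying the same elementary operations to the rows and columns of A produces a congruent diagonal matrix with entries -12, 0, 0, 4.
Counting signs: 1 positive, 1 negative, 2 zero.
The rank is the number of nonzero pivots: 2.

2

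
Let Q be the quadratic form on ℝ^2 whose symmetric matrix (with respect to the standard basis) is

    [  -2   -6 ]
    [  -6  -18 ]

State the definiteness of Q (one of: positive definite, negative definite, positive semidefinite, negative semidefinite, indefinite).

negative semidefinite

For the 2×2 matrix [[-2, -6], [-6, -18]]: det = -2·-18 − (-6)² = 0, trace = -20.
det = 0 so one eigenvalue is zero; the form is semidefinite with the sign of the trace.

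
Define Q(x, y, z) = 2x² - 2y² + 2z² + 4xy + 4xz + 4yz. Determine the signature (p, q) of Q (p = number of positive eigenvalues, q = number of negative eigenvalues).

(1, 1)

The associated matrix is A = [[2, 2, 2], [2, -2, 2], [2, 2, 2]].
Symmetric row and column elimination reduces A to a congruent diagonal form with pivots 2, -4, 0.
Counting signs: 1 positive, 1 negative, 1 zero.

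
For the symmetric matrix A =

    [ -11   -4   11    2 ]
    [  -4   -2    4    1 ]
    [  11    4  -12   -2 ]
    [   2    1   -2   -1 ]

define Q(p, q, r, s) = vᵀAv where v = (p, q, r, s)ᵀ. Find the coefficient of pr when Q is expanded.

The coefficient of pr is A[1,3] + A[3,1] = 2·11 = 22.

22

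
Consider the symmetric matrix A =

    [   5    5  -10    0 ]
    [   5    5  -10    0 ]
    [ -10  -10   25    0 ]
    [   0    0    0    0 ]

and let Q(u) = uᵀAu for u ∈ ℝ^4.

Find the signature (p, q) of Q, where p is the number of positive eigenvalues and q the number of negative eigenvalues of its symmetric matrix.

Congruent diagonalization of A (simultaneous row and column reduction) yields pivots 5, 0, 5, 0.
Counting signs: 2 positive, 2 zero.

(2, 0)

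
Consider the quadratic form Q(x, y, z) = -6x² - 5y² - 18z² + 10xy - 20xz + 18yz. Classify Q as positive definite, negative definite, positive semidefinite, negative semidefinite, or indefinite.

The symmetric matrix of Q is A = [[-6, 5, -10], [5, -5, 9], [-10, 9, -18]].
Leading principal minors: Δ_1 = -6, Δ_2 = 5, Δ_3 = -4.
The signs alternate starting with Δ_1 < 0, so by Sylvester's criterion Q is negative definite.

negative definite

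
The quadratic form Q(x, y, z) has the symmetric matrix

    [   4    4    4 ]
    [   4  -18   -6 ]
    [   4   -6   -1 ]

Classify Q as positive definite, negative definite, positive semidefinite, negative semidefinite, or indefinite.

Applying the same elementary operations to the rows and columns of A produces a congruent diagonal matrix with entries 4, -22, -5/11.
That gives 1 positive, 2 negative pivots.
Hence Q is indefinite.

indefinite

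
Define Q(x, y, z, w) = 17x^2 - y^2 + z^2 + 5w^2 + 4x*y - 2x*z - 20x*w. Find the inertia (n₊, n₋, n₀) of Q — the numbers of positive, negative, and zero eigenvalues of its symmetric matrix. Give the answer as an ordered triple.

Write A = [[17, 2, -1, -10], [2, -1, 0, 0], [-1, 0, 1, 0], [-10, 0, 0, 5]].
Symmetric row and column elimination reduces A to a congruent diagonal form with pivots 17, -21/17, 20/21, 0.
So there are 2 positive, 1 negative, 1 zero pivots.

(2, 1, 1)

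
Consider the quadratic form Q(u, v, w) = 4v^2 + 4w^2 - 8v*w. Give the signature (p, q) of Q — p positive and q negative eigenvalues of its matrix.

The associated matrix is A = [[0, 0, 0], [0, 4, -4], [0, -4, 4]].
Symmetric row and column elimination reduces A to a congruent diagonal form with pivots 0, 4, 0.
Counting signs: 1 positive, 2 zero.

(1, 0)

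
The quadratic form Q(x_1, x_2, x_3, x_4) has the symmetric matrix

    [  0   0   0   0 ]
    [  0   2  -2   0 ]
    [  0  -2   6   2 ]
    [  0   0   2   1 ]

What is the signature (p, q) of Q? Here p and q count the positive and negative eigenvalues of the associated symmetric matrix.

Symmetric row and column elimination reduces A to a congruent diagonal form with pivots 0, 2, 4, 0.
That gives 2 positive, 2 zero pivots.

(2, 0)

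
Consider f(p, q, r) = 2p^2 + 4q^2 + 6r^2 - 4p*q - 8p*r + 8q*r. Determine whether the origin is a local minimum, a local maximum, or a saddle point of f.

The Hessian at the origin is H = [[4, -4, -8], [-4, 8, 8], [-8, 8, 12]].
Applying the same elementary operations to the rows and columns of H produces a congruent diagonal matrix with entries 4, 4, -4.
That gives 2 positive, 1 negative pivots.
H is indefinite, so the origin is a saddle point.

saddle point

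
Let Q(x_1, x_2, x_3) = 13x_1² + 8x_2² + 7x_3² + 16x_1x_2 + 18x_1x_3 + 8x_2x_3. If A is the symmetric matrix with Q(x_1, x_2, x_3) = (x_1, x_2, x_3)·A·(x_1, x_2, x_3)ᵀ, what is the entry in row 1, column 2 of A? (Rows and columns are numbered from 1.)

8

The coefficient of x_1·x_2 in Q is 16. For a symmetric A this equals A[1,2] + A[2,1] = 2·A[1,2].
So A[1,2] = 16/2 = 8.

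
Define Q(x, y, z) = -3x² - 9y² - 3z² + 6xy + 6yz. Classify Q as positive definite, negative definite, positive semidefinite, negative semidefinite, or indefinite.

The associated matrix is A = [[-3, 3, 0], [3, -9, 3], [0, 3, -3]].
An LDLᵀ factorisation of A has diagonal entries -3, -6, -3/2.
So there are 3 negative pivots.
Hence Q is negative definite.

negative definite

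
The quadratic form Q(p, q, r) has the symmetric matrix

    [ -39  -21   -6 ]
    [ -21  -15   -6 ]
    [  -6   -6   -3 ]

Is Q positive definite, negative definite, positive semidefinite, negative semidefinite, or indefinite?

negative semidefinite

Symmetric row and column elimination reduces A to a congruent diagonal form with pivots -39, -48/13, 0.
So there are 2 negative, 1 zero pivots.
Hence Q is negative semidefinite.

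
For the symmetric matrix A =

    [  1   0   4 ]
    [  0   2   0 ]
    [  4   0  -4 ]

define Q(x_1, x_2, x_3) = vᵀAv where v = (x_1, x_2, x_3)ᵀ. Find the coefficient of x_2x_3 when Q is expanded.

The coefficient of x_2x_3 is A[2,3] + A[3,2] = 2·0 = 0.

0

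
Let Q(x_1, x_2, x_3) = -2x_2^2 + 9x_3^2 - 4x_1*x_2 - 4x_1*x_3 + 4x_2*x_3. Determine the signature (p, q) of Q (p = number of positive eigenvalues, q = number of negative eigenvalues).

The symmetric matrix is A = [[0, -2, -2], [-2, -2, 2], [-2, 2, 9]].
By Sylvester's law of inertia any congruent diagonalization of A has 2 positive, 1 negative and 0 zero entries.

(2, 1)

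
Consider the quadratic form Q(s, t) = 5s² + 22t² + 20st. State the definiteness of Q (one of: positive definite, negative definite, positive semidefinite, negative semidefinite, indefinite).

positive definite

The symmetric matrix is A = [[5, 10], [10, 22]].
Symmetric row and column elimination reduces A to a congruent diagonal form with pivots 5, 2.
That gives 2 positive pivots.
Hence Q is positive definite.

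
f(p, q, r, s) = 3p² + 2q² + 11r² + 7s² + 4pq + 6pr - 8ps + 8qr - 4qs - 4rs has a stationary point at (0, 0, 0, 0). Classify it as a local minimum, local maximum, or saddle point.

The Hessian at the origin is H = [[6, 4, 6, -8], [4, 4, 8, -4], [6, 8, 22, -4], [-8, -4, -4, 14]].
An LDLᵀ factorisation of H has diagonal entries 6, 4/3, 4, 2.
So there are 4 positive pivots.
H is positive definite, so the origin is a strict local minimum.

local minimum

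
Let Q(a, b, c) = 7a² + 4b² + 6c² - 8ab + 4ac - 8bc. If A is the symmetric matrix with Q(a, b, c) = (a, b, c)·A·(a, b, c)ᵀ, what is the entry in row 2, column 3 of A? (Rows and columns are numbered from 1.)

The coefficient of b·c in Q is -8. For a symmetric A this equals A[2,3] + A[3,2] = 2·A[2,3].
So A[2,3] = -8/2 = -4.

-4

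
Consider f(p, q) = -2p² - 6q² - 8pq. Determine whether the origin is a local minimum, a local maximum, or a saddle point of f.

saddle point

The Hessian at the origin is H = [[-4, -8], [-8, -12]].
det H = -4·-12 − (-8)² = -16 < 0, so H is indefinite.
Therefore the origin is a saddle point.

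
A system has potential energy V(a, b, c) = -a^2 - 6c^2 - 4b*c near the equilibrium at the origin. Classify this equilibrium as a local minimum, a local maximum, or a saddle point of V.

saddle point

The Hessian at the origin is H = [[-2, 0, 0], [0, 0, -4], [0, -4, -12]].
H is indefinite, so the origin is a saddle point.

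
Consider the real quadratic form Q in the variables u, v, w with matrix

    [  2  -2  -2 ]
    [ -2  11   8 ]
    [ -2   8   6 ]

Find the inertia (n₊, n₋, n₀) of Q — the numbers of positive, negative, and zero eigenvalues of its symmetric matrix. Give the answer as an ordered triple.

(2, 0, 1)

Row-reducing A symmetrically gives the diagonal entries 2, 9, 0.
So there are 2 positive, 1 zero pivots.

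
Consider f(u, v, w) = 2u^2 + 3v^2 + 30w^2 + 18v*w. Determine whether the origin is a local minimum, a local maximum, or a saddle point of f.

local minimum

The Hessian at the origin is H = [[4, 0, 0], [0, 6, 18], [0, 18, 60]].
Row-reducing H symmetrically gives the diagonal entries 4, 6, 6.
So there are 3 positive pivots.
H is positive definite, so the origin is a strict local minimum.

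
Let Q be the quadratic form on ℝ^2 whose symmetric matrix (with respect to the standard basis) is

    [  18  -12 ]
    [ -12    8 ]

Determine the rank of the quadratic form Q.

Congruent diagonalization of A (simultaneous row and column reduction) yields pivots 18, 0.
That gives 1 positive, 1 zero pivots.
The rank is the number of nonzero pivots: 1.

1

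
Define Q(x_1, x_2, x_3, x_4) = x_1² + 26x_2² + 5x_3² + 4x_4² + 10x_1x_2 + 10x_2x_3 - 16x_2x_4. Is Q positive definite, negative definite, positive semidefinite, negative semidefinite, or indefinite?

indefinite

The associated matrix is A = [[1, 5, 0, 0], [5, 26, 5, -8], [0, 5, 5, 0], [0, -8, 0, 4]].
Row-reducing A symmetrically gives the diagonal entries 1, 1, -20, 20.
Counting signs: 3 positive, 1 negative.
Hence Q is indefinite.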